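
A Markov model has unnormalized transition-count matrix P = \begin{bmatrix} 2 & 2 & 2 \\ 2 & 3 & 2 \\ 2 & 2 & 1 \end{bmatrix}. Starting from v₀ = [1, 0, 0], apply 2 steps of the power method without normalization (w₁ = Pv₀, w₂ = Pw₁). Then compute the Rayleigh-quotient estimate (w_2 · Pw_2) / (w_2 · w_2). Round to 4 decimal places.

6.1091

w1 = Pv₀ = (2·1 + 2·0 + 2·0; 2·1 + 3·0 + 2·0; 2·1 + 2·0 + 1·0) = (2, 2, 2)
w2 = Pw1 = (2·2 + 2·2 + 2·2; 2·2 + 3·2 + 2·2; 2·2 + 2·2 + 1·2) = (12, 14, 10)
Pw2 = (72, 86, 62)
w2·Pw2 = 12·72 + 14·86 + 10·62 = 2688; w2·w2 = 12·12 + 14·14 + 10·10 = 440
λ ≈ 2688/440 = 6.1091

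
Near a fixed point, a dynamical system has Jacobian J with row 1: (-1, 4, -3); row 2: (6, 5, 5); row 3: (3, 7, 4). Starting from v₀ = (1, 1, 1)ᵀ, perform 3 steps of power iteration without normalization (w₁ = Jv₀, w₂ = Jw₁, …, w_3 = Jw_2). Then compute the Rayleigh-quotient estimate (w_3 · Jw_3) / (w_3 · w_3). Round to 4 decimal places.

w1 = Jv₀ = ((-1)·1 + 4·1 + (-3)·1; 6·1 + 5·1 + 5·1; 3·1 + 7·1 + 4·1) = (0, 16, 14)
w2 = Jw1 = ((-1)·0 + 4·16 + (-3)·14; 6·0 + 5·16 + 5·14; 3·0 + 7·16 + 4·14) = (22, 150, 168)
w3 = Jw2 = (74, 1722, 1788)
Jw3 = (1450, 17994, 19428)
w3·Jw3 = 74·1450 + 1722·17994 + 1788·19428 = 65830232; w3·w3 = 74·74 + 1722·1722 + 1788·1788 = 6167704
λ ≈ 65830232/6167704 = 10.6734

λ ≈ 10.6734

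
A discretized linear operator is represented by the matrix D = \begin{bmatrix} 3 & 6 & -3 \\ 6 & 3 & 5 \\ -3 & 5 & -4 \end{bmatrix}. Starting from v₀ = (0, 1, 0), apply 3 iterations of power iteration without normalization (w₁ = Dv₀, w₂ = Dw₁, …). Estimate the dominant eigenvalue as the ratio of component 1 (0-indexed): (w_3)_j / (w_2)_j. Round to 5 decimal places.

λ ≈ 3.15714

w1 = Dv₀ = (3·0 + 6·1 + (-3)·0; 6·0 + 3·1 + 5·0; (-3)·0 + 5·1 + (-4)·0) = (6, 3, 5)
w2 = Dw1 = (3·6 + 6·3 + (-3)·5; 6·6 + 3·3 + 5·5; (-3)·6 + 5·3 + (-4)·5) = (21, 70, -23)
w3 = Dw2 = (552, 221, 379)
Ratio at component: 221 / 70 = 3.15714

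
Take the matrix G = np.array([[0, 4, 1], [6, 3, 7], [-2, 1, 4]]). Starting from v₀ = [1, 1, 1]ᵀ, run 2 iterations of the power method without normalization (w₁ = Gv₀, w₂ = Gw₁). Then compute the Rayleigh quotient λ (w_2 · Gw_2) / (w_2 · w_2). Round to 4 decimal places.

7.5324

w1 = Gv₀ = (0·1 + 4·1 + 1·1; 6·1 + 3·1 + 7·1; (-2)·1 + 1·1 + 4·1) = (5, 16, 3)
w2 = Gw1 = (0·5 + 4·16 + 1·3; 6·5 + 3·16 + 7·3; (-2)·5 + 1·16 + 4·3) = (67, 99, 18)
Gw2 = (414, 825, 37)
w2·Gw2 = 67·414 + 99·825 + 18·37 = 110079; w2·w2 = 67·67 + 99·99 + 18·18 = 14614
λ ≈ 110079/14614 = 7.5324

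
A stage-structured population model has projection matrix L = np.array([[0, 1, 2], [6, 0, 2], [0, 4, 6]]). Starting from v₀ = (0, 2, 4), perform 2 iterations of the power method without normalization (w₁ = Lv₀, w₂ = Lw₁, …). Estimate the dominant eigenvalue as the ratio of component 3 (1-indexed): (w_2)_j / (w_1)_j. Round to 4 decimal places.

λ ≈ 7.0000

w1 = Lv₀ = (0·0 + 1·2 + 2·4; 6·0 + 0·2 + 2·4; 0·0 + 4·2 + 6·4) = (10, 8, 32)
w2 = Lw1 = (0·10 + 1·8 + 2·32; 6·10 + 0·8 + 2·32; 0·10 + 4·8 + 6·32) = (72, 124, 224)
Ratio at component: 224 / 32 = 7.0000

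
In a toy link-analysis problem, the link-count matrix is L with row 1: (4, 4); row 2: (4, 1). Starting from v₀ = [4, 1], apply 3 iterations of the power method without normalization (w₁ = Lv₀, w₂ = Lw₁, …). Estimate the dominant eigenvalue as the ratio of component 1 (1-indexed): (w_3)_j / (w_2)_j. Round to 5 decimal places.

w1 = Lv₀ = (4·4 + 4·1; 4·4 + 1·1) = (20, 17)
w2 = Lw1 = (4·20 + 4·17; 4·20 + 1·17) = (148, 97)
w3 = Lw2 = (980, 689)
Ratio at component: 980 / 148 = 6.62162

λ ≈ 6.62162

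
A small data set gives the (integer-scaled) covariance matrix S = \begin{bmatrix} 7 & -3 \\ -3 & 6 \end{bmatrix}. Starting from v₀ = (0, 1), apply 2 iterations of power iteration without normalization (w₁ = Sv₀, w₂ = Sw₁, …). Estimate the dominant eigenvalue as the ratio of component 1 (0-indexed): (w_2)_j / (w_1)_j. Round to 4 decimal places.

7.5000

w1 = Sv₀ = (7·0 + (-3)·1; (-3)·0 + 6·1) = (-3, 6)
w2 = Sw1 = (7·(-3) + (-3)·6; (-3)·(-3) + 6·6) = (-39, 45)
Ratio at component: 45 / 6 = 7.5000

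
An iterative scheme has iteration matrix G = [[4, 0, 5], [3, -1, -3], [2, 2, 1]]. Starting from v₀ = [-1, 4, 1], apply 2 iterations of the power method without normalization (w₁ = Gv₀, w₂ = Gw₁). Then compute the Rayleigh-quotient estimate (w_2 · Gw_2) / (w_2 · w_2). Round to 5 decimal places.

w1 = Gv₀ = (1, -10, 7)
w2 = Gw1 = (39, -8, -11)
Gw2 = (101, 158, 51)
w2·Gw2 = 39·101 + (-8)·158 + (-11)·51 = 2114; w2·w2 = 39·39 + (-8)·(-8) + (-11)·(-11) = 1706
λ ≈ 2114/1706 = 1.23916

1.23916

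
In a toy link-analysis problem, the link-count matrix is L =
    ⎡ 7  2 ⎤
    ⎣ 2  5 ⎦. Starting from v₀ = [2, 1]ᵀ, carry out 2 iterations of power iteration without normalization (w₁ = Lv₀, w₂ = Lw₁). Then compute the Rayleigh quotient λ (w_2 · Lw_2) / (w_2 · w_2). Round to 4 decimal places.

w1 = Lv₀ = (7·2 + 2·1; 2·2 + 5·1) = (16, 9)
w2 = Lw1 = (7·16 + 2·9; 2·16 + 5·9) = (130, 77)
Lw2 = (1064, 645)
w2·Lw2 = 130·1064 + 77·645 = 187985; w2·w2 = 130·130 + 77·77 = 22829
λ ≈ 187985/22829 = 8.2345

λ ≈ 8.2345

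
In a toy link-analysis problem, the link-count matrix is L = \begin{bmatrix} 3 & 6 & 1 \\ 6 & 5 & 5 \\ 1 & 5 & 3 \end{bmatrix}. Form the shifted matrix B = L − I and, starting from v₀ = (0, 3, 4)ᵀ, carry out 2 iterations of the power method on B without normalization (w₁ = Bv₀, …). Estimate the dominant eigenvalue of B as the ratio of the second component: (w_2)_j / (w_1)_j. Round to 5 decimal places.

B = L − I has rows (2, 6, 1); (6, 4, 5); (1, 5, 2)
w1 = Bv₀ = (22, 32, 23)
w2 = Bw1 = (259, 375, 228)
Ratio: 375/32 = 11.71875

μ ≈ 11.71875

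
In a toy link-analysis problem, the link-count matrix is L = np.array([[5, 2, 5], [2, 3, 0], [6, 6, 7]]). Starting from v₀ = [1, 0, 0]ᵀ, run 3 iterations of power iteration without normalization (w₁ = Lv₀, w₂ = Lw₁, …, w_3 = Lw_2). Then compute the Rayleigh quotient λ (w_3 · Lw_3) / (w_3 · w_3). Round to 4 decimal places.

12.3114

w1 = Lv₀ = (5·1 + 2·0 + 5·0; 2·1 + 3·0 + 0·0; 6·1 + 6·0 + 7·0) = (5, 2, 6)
w2 = Lw1 = (5·5 + 2·2 + 5·6; 2·5 + 3·2 + 0·6; 6·5 + 6·2 + 7·6) = (59, 16, 84)
w3 = Lw2 = (747, 166, 1038)
Lw3 = (9257, 1992, 12744)
w3·Lw3 = 747·9257 + 166·1992 + 1038·12744 = 20473923; w3·w3 = 747·747 + 166·166 + 1038·1038 = 1663009
λ ≈ 20473923/1663009 = 12.3114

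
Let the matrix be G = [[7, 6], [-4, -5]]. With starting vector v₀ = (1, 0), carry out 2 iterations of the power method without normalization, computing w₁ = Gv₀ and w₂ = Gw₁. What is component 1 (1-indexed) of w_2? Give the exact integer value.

25

w1 = Gv₀ = (7, -4)
w2 = Gw1 = (25, -8)
The requested component of w2 is 25.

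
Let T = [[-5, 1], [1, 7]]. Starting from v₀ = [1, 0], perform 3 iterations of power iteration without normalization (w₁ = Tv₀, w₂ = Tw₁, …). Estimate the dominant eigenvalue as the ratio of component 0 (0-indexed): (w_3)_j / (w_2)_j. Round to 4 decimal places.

-4.9231

w1 = Tv₀ = ((-5)·1 + 1·0; 1·1 + 7·0) = (-5, 1)
w2 = Tw1 = ((-5)·(-5) + 1·1; 1·(-5) + 7·1) = (26, 2)
w3 = Tw2 = (-128, 40)
Ratio at component: -128 / 26 = -4.9231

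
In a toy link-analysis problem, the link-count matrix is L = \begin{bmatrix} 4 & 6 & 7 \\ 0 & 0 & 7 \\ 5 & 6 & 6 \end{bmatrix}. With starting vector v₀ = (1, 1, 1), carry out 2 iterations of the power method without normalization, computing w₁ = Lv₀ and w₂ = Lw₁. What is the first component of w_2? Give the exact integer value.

w1 = Lv₀ = (4·1 + 6·1 + 7·1; 0·1 + 0·1 + 7·1; 5·1 + 6·1 + 6·1) = (17, 7, 17)
w2 = Lw1 = (4·17 + 6·7 + 7·17; 0·17 + 0·7 + 7·17; 5·17 + 6·7 + 6·17) = (229, 119, 229)
The requested component of w2 is 229.

229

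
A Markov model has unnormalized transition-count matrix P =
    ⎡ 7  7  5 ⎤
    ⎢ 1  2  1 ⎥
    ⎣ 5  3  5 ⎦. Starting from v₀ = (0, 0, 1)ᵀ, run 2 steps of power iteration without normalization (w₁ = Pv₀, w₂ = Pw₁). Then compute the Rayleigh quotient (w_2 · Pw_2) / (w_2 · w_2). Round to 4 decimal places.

w1 = Pv₀ = (5, 1, 5)
w2 = Pw1 = (67, 12, 53)
Pw2 = (818, 144, 636)
w2·Pw2 = 67·818 + 12·144 + 53·636 = 90242; w2·w2 = 67·67 + 12·12 + 53·53 = 7442
λ ≈ 90242/7442 = 12.1260

12.1260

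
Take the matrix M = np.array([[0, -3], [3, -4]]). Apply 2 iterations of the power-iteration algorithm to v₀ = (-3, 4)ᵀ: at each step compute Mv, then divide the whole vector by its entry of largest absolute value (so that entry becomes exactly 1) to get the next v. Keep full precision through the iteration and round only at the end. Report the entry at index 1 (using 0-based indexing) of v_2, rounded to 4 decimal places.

Mv0 = (-12.00000, -25.00000); divide by -25.00000 → v1 = (0.48000, 1.00000)
Mv1 = (-3.00000, -2.56000); divide by -3.00000 → v2 = (1.00000, 0.85333)
Requested entry of v2: 64/75 = 0.8533

0.8533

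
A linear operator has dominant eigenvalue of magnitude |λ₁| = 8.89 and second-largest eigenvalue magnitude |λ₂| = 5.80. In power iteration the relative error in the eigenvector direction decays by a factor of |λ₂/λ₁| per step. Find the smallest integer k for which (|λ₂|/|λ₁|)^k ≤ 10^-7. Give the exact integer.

38

|λ₂/λ₁| = 5.80/8.89 = 0.65242
Need k ≥ ln(10^-7) / ln(0.65242) = -16.1181 / -0.4271 ≈ 37.741
Smallest integer k satisfying the bound: 38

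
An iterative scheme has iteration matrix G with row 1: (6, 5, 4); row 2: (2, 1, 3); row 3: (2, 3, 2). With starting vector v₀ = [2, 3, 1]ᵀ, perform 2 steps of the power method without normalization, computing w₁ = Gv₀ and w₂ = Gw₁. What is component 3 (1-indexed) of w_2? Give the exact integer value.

w1 = Gv₀ = (31, 10, 15)
w2 = Gw1 = (296, 117, 122)
The requested component of w2 is 122.

122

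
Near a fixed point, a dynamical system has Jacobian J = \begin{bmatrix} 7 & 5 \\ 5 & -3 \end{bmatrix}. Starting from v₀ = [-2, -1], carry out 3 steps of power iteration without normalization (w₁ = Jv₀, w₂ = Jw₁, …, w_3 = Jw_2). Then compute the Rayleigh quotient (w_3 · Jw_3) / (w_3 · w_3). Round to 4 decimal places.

w1 = Jv₀ = (-19, -7)
w2 = Jw1 = (-168, -74)
w3 = Jw2 = (-1546, -618)
Jw3 = (-13912, -5876)
w3·Jw3 = (-1546)·(-13912) + (-618)·(-5876) = 25139320; w3·w3 = (-1546)·(-1546) + (-618)·(-618) = 2772040
λ ≈ 25139320/2772040 = 9.0689

λ ≈ 9.0689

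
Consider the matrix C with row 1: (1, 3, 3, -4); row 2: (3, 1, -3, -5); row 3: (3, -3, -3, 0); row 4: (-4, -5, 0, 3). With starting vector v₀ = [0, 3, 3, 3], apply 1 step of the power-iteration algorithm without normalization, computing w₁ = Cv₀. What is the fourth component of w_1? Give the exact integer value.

-6

w1 = Cv₀ = (1·0 + 3·3 + 3·3 + (-4)·3; 3·0 + 1·3 + (-3)·3 + (-5)·3; 3·0 + (-3)·3 + (-3)·3 + 0·3; (-4)·0 + (-5)·3 + 0·3 + 3·3) = (6, -21, -18, -6)
The requested component of w1 is -6.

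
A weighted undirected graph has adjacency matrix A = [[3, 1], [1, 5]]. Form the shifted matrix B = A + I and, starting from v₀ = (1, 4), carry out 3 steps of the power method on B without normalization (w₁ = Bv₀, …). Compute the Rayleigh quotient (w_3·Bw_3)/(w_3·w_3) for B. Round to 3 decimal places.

B = A + I has rows (4, 1); (1, 6)
w1 = Bv₀ = (8, 25)
w2 = Bw1 = (57, 158)
w3 = Bw2 = (386, 1005)
Bw3 = (2549, 6416)
w3·Bw3 = 7431994; w3·w3 = 1159021; μ ≈ 7431994/1159021 = 6.412

6.412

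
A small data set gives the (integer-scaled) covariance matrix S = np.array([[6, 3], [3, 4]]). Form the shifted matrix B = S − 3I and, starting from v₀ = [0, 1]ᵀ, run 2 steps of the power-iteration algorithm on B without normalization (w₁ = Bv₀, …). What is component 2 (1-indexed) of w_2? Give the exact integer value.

10

B = S − 3I has rows (3, 3); (3, 1)
w1 = Bv₀ = (3·0 + 3·1; 3·0 + 1·1) = (3, 1)
w2 = Bw1 = (3·3 + 3·1; 3·3 + 1·1) = (12, 10)
Requested component of w2: 10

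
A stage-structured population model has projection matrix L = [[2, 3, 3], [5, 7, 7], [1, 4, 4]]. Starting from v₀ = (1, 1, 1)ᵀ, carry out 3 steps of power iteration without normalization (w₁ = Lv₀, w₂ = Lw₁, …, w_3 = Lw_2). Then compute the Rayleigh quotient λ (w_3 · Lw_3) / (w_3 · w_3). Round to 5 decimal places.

12.68460

w1 = Lv₀ = (8, 19, 9)
w2 = Lw1 = (100, 236, 120)
w3 = Lw2 = (1268, 2992, 1524)
Lw3 = (16084, 37952, 19332)
w3·Lw3 = 1268·16084 + 2992·37952 + 1524·19332 = 163408864; w3·w3 = 1268·1268 + 2992·2992 + 1524·1524 = 12882464
λ ≈ 163408864/12882464 = 12.68460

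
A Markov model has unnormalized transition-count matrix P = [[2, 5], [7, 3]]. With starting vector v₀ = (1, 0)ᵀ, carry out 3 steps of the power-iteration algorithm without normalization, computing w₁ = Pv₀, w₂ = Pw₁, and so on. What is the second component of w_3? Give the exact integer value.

378

w1 = Pv₀ = (2, 7)
w2 = Pw1 = (39, 35)
w3 = Pw2 = (253, 378)
The requested component of w3 is 378.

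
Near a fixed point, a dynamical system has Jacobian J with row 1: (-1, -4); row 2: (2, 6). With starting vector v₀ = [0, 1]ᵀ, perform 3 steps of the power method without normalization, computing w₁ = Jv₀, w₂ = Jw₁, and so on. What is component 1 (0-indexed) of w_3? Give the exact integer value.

w1 = Jv₀ = ((-1)·0 + (-4)·1; 2·0 + 6·1) = (-4, 6)
w2 = Jw1 = ((-1)·(-4) + (-4)·6; 2·(-4) + 6·6) = (-20, 28)
w3 = Jw2 = (-92, 128)
The requested component of w3 is 128.

128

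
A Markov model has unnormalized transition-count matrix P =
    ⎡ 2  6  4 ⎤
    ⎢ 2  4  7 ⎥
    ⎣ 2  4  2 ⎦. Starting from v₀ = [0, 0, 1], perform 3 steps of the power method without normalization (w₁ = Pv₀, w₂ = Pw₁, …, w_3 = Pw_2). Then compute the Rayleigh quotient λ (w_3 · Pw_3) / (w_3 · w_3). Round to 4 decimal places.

w1 = Pv₀ = (4, 7, 2)
w2 = Pw1 = (58, 50, 40)
w3 = Pw2 = (576, 596, 396)
Pw3 = (6312, 6308, 4328)
w3·Pw3 = 576·6312 + 596·6308 + 396·4328 = 9109168; w3·w3 = 576·576 + 596·596 + 396·396 = 843808
λ ≈ 9109168/843808 = 10.7953

λ ≈ 10.7953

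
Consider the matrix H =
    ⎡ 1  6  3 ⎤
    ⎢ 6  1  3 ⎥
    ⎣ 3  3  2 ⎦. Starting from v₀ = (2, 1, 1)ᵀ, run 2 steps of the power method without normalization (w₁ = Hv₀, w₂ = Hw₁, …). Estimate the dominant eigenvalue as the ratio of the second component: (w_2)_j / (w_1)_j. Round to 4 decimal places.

7.1875

w1 = Hv₀ = (1·2 + 6·1 + 3·1; 6·2 + 1·1 + 3·1; 3·2 + 3·1 + 2·1) = (11, 16, 11)
w2 = Hw1 = (1·11 + 6·16 + 3·11; 6·11 + 1·16 + 3·11; 3·11 + 3·16 + 2·11) = (140, 115, 103)
Ratio at component: 115 / 16 = 7.1875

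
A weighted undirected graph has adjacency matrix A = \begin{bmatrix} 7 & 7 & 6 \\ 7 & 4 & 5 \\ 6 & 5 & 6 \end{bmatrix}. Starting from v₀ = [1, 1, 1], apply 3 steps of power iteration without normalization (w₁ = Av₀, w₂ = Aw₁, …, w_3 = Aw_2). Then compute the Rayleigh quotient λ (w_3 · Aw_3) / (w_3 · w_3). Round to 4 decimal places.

w1 = Av₀ = (7·1 + 7·1 + 6·1; 7·1 + 4·1 + 5·1; 6·1 + 5·1 + 6·1) = (20, 16, 17)
w2 = Aw1 = (7·20 + 7·16 + 6·17; 7·20 + 4·16 + 5·17; 6·20 + 5·16 + 6·17) = (354, 289, 302)
w3 = Aw2 = (6313, 5144, 5381)
Aw3 = (112485, 91672, 95884)
w3·Aw3 = 6313·112485 + 5144·91672 + 5381·95884 = 1697630377; w3·w3 = 6313·6313 + 5144·5144 + 5381·5381 = 95269866
λ ≈ 1697630377/95269866 = 17.8192

λ ≈ 17.8192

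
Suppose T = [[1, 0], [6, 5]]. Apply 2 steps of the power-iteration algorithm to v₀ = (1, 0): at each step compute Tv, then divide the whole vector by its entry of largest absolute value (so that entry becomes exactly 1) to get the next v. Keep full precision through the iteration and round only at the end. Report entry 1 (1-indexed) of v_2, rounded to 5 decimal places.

Tv0 = (1.000000, 6.000000); divide by 6.000000 → v1 = (0.166667, 1.000000)
Tv1 = (0.166667, 6.000000); divide by 6.000000 → v2 = (0.027778, 1.000000)
Requested entry of v2: 1/36 = 0.02778

0.02778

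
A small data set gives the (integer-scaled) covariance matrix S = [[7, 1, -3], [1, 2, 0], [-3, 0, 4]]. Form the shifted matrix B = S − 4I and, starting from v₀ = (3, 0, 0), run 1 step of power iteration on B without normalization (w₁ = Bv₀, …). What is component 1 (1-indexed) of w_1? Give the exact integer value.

B = S − 4I has rows (3, 1, -3); (1, -2, 0); (-3, 0, 0)
w1 = Bv₀ = (9, 3, -9)
Requested component of w1: 9

9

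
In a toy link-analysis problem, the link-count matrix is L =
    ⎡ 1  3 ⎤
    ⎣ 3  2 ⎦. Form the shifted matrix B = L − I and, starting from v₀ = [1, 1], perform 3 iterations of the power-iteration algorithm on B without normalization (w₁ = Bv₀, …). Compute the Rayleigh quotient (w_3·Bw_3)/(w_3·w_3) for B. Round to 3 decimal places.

3.536

B = L − I has rows (0, 3); (3, 1)
w1 = Bv₀ = (0·1 + 3·1; 3·1 + 1·1) = (3, 4)
w2 = Bw1 = (0·3 + 3·4; 3·3 + 1·4) = (12, 13)
w3 = Bw2 = (39, 49)
Bw3 = (147, 166)
w3·Bw3 = 13867; w3·w3 = 3922; μ ≈ 13867/3922 = 3.536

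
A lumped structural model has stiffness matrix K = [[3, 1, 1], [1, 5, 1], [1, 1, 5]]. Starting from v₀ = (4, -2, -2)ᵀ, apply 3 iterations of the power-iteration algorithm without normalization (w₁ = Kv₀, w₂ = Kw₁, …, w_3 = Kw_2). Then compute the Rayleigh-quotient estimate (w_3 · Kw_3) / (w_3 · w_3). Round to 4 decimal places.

w1 = Kv₀ = (3·4 + 1·(-2) + 1·(-2); 1·4 + 5·(-2) + 1·(-2); 1·4 + 1·(-2) + 5·(-2)) = (8, -8, -8)
w2 = Kw1 = (3·8 + 1·(-8) + 1·(-8); 1·8 + 5·(-8) + 1·(-8); 1·8 + 1·(-8) + 5·(-8)) = (8, -40, -40)
w3 = Kw2 = (-56, -232, -232)
Kw3 = (-632, -1448, -1448)
w3·Kw3 = (-56)·(-632) + (-232)·(-1448) + (-232)·(-1448) = 707264; w3·w3 = (-56)·(-56) + (-232)·(-232) + (-232)·(-232) = 110784
λ ≈ 707264/110784 = 6.3842

λ ≈ 6.3842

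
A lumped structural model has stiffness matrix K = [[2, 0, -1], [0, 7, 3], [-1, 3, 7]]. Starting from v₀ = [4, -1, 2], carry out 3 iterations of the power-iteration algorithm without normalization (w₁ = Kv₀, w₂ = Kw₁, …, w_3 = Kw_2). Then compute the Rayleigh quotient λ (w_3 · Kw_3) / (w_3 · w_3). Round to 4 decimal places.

9.8819

w1 = Kv₀ = (2·4 + 0·(-1) + (-1)·2; 0·4 + 7·(-1) + 3·2; (-1)·4 + 3·(-1) + 7·2) = (6, -1, 7)
w2 = Kw1 = (2·6 + 0·(-1) + (-1)·7; 0·6 + 7·(-1) + 3·7; (-1)·6 + 3·(-1) + 7·7) = (5, 14, 40)
w3 = Kw2 = (-30, 218, 317)
Kw3 = (-377, 2477, 2903)
w3·Kw3 = (-30)·(-377) + 218·2477 + 317·2903 = 1471547; w3·w3 = (-30)·(-30) + 218·218 + 317·317 = 148913
λ ≈ 1471547/148913 = 9.8819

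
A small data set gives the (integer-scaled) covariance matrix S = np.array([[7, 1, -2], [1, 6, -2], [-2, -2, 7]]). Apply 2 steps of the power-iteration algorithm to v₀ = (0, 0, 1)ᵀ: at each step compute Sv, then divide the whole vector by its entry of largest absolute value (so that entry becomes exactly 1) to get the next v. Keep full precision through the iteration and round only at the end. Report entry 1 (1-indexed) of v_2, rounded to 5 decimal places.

-0.52632

Sv0 = (-2.000000, -2.000000, 7.000000); divide by 7.000000 → v1 = (-0.285714, -0.285714, 1.000000)
Sv1 = (-4.285714, -4.000000, 8.142857); divide by 8.142857 → v2 = (-0.526316, -0.491228, 1.000000)
Requested entry of v2: -30/57 = -0.52632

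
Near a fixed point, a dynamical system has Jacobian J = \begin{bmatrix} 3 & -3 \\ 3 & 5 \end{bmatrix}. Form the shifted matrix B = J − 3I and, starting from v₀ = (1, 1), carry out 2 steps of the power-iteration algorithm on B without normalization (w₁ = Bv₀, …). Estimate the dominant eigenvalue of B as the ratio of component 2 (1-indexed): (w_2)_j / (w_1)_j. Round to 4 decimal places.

B = J − 3I has rows (0, -3); (3, 2)
w1 = Bv₀ = (0·1 + (-3)·1; 3·1 + 2·1) = (-3, 5)
w2 = Bw1 = (0·(-3) + (-3)·5; 3·(-3) + 2·5) = (-15, 1)
Ratio: 1/5 = 0.2000

0.2000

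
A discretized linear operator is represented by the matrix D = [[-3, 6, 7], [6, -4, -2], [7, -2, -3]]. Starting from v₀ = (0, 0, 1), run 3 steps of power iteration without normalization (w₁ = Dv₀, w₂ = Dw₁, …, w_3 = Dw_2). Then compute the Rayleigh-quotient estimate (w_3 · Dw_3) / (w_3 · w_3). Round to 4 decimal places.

w1 = Dv₀ = ((-3)·0 + 6·0 + 7·1; 6·0 + (-4)·0 + (-2)·1; 7·0 + (-2)·0 + (-3)·1) = (7, -2, -3)
w2 = Dw1 = ((-3)·7 + 6·(-2) + 7·(-3); 6·7 + (-4)·(-2) + (-2)·(-3); 7·7 + (-2)·(-2) + (-3)·(-3)) = (-54, 56, 62)
w3 = Dw2 = (932, -672, -676)
Dw3 = (-11560, 9632, 9896)
w3·Dw3 = 932·(-11560) + (-672)·9632 + (-676)·9896 = -23936320; w3·w3 = 932·932 + (-672)·(-672) + (-676)·(-676) = 1777184
λ ≈ -23936320/1777184 = -13.4687

λ ≈ -13.4687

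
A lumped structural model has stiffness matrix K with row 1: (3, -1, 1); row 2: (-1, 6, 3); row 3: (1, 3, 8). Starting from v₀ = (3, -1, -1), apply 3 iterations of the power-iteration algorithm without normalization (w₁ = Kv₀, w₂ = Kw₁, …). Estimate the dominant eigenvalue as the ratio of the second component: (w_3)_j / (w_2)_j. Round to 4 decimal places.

λ ≈ 8.8952

w1 = Kv₀ = (3·3 + (-1)·(-1) + 1·(-1); (-1)·3 + 6·(-1) + 3·(-1); 1·3 + 3·(-1) + 8·(-1)) = (9, -12, -8)
w2 = Kw1 = (3·9 + (-1)·(-12) + 1·(-8); (-1)·9 + 6·(-12) + 3·(-8); 1·9 + 3·(-12) + 8·(-8)) = (31, -105, -91)
w3 = Kw2 = (107, -934, -1012)
Ratio at component: -934 / -105 = 8.8952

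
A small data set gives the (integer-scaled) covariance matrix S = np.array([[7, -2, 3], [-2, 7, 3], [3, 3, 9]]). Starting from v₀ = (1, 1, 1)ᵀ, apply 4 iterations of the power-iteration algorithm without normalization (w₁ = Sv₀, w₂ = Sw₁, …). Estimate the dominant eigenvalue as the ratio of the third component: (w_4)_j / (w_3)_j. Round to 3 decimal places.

11.709

w1 = Sv₀ = (7·1 + (-2)·1 + 3·1; (-2)·1 + 7·1 + 3·1; 3·1 + 3·1 + 9·1) = (8, 8, 15)
w2 = Sw1 = (7·8 + (-2)·8 + 3·15; (-2)·8 + 7·8 + 3·15; 3·8 + 3·8 + 9·15) = (85, 85, 183)
w3 = Sw2 = (974, 974, 2157)
w4 = Sw3 = (11341, 11341, 25257)
Ratio at component: 25257 / 2157 = 11.709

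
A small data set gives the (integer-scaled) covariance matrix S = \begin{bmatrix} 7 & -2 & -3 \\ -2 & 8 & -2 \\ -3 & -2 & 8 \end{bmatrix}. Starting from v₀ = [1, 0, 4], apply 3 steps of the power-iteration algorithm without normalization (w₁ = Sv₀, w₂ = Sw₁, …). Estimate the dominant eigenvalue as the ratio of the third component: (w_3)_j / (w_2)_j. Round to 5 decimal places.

w1 = Sv₀ = (-5, -10, 29)
w2 = Sw1 = (-102, -128, 267)
w3 = Sw2 = (-1259, -1354, 2698)
Ratio at component: 2698 / 267 = 10.10487

10.10487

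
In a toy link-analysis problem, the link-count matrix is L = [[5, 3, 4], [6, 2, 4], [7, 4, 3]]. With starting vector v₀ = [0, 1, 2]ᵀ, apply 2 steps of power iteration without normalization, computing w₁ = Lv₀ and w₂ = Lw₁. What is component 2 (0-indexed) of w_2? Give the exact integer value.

w1 = Lv₀ = (5·0 + 3·1 + 4·2; 6·0 + 2·1 + 4·2; 7·0 + 4·1 + 3·2) = (11, 10, 10)
w2 = Lw1 = (5·11 + 3·10 + 4·10; 6·11 + 2·10 + 4·10; 7·11 + 4·10 + 3·10) = (125, 126, 147)
The requested component of w2 is 147.

147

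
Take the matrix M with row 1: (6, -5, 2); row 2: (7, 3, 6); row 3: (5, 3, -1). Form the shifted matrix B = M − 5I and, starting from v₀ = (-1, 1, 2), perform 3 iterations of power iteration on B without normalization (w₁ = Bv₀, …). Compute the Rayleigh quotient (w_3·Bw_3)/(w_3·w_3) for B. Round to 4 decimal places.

μ ≈ -8.6283

B = M − 5I has rows (1, -5, 2); (7, -2, 6); (5, 3, -6)
w1 = Bv₀ = (1·(-1) + (-5)·1 + 2·2; 7·(-1) + (-2)·1 + 6·2; 5·(-1) + 3·1 + (-6)·2) = (-2, 3, -14)
w2 = Bw1 = (1·(-2) + (-5)·3 + 2·(-14); 7·(-2) + (-2)·3 + 6·(-14); 5·(-2) + 3·3 + (-6)·(-14)) = (-45, -104, 83)
w3 = Bw2 = (641, 391, -1035)
Bw3 = (-3384, -2505, 10588)
w3·Bw3 = -14107179; w3·w3 = 1634987; μ ≈ -14107179/1634987 = -8.6283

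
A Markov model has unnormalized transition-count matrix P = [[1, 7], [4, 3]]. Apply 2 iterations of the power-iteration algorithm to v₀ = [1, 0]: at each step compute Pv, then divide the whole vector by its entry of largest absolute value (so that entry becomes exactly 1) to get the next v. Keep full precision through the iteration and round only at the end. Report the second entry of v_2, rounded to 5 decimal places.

0.55172

Pv0 = (1.000000, 4.000000); divide by 4.000000 → v1 = (0.250000, 1.000000)
Pv1 = (7.250000, 4.000000); divide by 7.250000 → v2 = (1.000000, 0.551724)
Requested entry of v2: 16/29 = 0.55172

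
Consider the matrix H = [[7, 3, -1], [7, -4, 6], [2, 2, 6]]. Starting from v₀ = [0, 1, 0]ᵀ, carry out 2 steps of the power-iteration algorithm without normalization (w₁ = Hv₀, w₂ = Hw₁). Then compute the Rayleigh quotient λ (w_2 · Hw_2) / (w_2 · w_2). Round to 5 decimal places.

λ ≈ -0.48667

w1 = Hv₀ = (7·0 + 3·1 + (-1)·0; 7·0 + (-4)·1 + 6·0; 2·0 + 2·1 + 6·0) = (3, -4, 2)
w2 = Hw1 = (7·3 + 3·(-4) + (-1)·2; 7·3 + (-4)·(-4) + 6·2; 2·3 + 2·(-4) + 6·2) = (7, 49, 10)
Hw2 = (186, -87, 172)
w2·Hw2 = 7·186 + 49·(-87) + 10·172 = -1241; w2·w2 = 7·7 + 49·49 + 10·10 = 2550
λ ≈ -1241/2550 = -0.48667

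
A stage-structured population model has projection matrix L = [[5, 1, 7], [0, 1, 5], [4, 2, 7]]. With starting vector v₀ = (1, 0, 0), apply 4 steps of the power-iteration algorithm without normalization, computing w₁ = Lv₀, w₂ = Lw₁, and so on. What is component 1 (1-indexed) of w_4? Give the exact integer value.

7481

w1 = Lv₀ = (5·1 + 1·0 + 7·0; 0·1 + 1·0 + 5·0; 4·1 + 2·0 + 7·0) = (5, 0, 4)
w2 = Lw1 = (5·5 + 1·0 + 7·4; 0·5 + 1·0 + 5·4; 4·5 + 2·0 + 7·4) = (53, 20, 48)
w3 = Lw2 = (621, 260, 588)
w4 = Lw3 = (7481, 3200, 7120)
The requested component of w4 is 7481.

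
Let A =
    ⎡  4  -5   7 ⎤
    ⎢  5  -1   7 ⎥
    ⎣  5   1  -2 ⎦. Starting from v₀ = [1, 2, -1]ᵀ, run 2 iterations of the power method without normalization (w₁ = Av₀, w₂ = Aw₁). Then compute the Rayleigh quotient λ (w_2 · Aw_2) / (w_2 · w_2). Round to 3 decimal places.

λ ≈ -5.279

w1 = Av₀ = (-13, -4, 9)
w2 = Aw1 = (31, 2, -87)
Aw2 = (-495, -456, 331)
w2·Aw2 = 31·(-495) + 2·(-456) + (-87)·331 = -45054; w2·w2 = 31·31 + 2·2 + (-87)·(-87) = 8534
λ ≈ -45054/8534 = -5.279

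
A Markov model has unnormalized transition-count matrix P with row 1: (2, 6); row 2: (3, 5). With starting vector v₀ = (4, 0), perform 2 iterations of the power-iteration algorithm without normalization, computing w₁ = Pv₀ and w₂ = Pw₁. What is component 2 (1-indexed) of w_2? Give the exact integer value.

w1 = Pv₀ = (8, 12)
w2 = Pw1 = (88, 84)
The requested component of w2 is 84.

84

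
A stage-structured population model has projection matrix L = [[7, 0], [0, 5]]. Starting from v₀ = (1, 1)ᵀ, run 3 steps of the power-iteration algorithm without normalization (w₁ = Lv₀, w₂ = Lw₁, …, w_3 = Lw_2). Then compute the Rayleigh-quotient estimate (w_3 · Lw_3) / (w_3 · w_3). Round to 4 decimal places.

6.7655

w1 = Lv₀ = (7·1 + 0·1; 0·1 + 5·1) = (7, 5)
w2 = Lw1 = (7·7 + 0·5; 0·7 + 5·5) = (49, 25)
w3 = Lw2 = (343, 125)
Lw3 = (2401, 625)
w3·Lw3 = 343·2401 + 125·625 = 901668; w3·w3 = 343·343 + 125·125 = 133274
λ ≈ 901668/133274 = 6.7655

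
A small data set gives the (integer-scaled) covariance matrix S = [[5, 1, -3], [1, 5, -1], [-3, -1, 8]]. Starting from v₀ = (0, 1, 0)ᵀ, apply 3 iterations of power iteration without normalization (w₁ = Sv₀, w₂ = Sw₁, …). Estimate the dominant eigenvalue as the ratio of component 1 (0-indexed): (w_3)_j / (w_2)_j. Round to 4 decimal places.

6.0741

w1 = Sv₀ = (5·0 + 1·1 + (-3)·0; 1·0 + 5·1 + (-1)·0; (-3)·0 + (-1)·1 + 8·0) = (1, 5, -1)
w2 = Sw1 = (5·1 + 1·5 + (-3)·(-1); 1·1 + 5·5 + (-1)·(-1); (-3)·1 + (-1)·5 + 8·(-1)) = (13, 27, -16)
w3 = Sw2 = (140, 164, -194)
Ratio at component: 164 / 27 = 6.0741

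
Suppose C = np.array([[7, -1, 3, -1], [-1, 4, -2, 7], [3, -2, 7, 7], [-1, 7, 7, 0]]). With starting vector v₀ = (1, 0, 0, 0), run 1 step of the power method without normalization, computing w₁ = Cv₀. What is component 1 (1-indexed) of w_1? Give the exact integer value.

w1 = Cv₀ = (7, -1, 3, -1)
The requested component of w1 is 7.

7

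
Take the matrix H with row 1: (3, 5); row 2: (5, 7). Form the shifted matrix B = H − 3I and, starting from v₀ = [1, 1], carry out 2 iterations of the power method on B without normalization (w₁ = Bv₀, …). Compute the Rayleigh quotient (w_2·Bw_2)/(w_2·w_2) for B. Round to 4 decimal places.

7.3676

B = H − 3I has rows (0, 5); (5, 4)
w1 = Bv₀ = (0·1 + 5·1; 5·1 + 4·1) = (5, 9)
w2 = Bw1 = (0·5 + 5·9; 5·5 + 4·9) = (45, 61)
Bw2 = (305, 469)
w2·Bw2 = 42334; w2·w2 = 5746; μ ≈ 42334/5746 = 7.3676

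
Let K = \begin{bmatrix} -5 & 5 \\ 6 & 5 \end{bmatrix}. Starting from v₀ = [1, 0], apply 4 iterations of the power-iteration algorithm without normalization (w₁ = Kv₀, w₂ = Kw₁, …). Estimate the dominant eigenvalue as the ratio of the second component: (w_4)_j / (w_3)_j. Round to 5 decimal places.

w1 = Kv₀ = ((-5)·1 + 5·0; 6·1 + 5·0) = (-5, 6)
w2 = Kw1 = ((-5)·(-5) + 5·6; 6·(-5) + 5·6) = (55, 0)
w3 = Kw2 = (-275, 330)
w4 = Kw3 = (3025, 0)
Ratio at component: 0 / 330 = 0.00000

0.00000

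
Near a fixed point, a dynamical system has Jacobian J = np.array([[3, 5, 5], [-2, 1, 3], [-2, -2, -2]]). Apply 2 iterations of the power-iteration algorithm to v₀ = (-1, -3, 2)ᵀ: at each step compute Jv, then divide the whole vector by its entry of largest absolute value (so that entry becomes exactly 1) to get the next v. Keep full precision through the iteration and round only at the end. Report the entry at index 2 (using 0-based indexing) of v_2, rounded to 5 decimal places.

Jv0 = (-8.000000, 5.000000, 4.000000); divide by -8.000000 → v1 = (1.000000, -0.625000, -0.500000)
Jv1 = (-2.625000, -4.125000, 0.250000); divide by -4.125000 → v2 = (0.636364, 1.000000, -0.060606)
Requested entry of v2: -2/33 = -0.06061

-0.06061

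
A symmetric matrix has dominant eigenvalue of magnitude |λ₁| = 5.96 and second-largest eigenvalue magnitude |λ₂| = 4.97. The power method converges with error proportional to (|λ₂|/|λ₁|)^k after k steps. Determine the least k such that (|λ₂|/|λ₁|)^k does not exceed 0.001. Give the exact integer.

|λ₂/λ₁| = 4.97/5.96 = 0.83389
Need k ≥ ln(0.001) / ln(0.83389) = -6.9078 / -0.1817 ≈ 38.028
Smallest integer k satisfying the bound: 39

39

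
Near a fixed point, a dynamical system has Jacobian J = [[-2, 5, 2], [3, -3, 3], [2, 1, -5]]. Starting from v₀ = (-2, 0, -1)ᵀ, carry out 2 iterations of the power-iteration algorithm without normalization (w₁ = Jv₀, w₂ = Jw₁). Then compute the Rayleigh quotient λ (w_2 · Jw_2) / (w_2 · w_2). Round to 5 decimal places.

w1 = Jv₀ = ((-2)·(-2) + 5·0 + 2·(-1); 3·(-2) + (-3)·0 + 3·(-1); 2·(-2) + 1·0 + (-5)·(-1)) = (2, -9, 1)
w2 = Jw1 = ((-2)·2 + 5·(-9) + 2·1; 3·2 + (-3)·(-9) + 3·1; 2·2 + 1·(-9) + (-5)·1) = (-47, 36, -10)
Jw2 = (254, -279, -8)
w2·Jw2 = (-47)·254 + 36·(-279) + (-10)·(-8) = -21902; w2·w2 = (-47)·(-47) + 36·36 + (-10)·(-10) = 3605
λ ≈ -21902/3605 = -6.07545

λ ≈ -6.07545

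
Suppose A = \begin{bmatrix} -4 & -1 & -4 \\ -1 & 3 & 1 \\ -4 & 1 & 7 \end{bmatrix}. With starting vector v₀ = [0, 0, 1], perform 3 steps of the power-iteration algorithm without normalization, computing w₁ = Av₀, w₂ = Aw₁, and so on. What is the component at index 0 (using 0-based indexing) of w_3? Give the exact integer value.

-226

w1 = Av₀ = (-4, 1, 7)
w2 = Aw1 = (-13, 14, 66)
w3 = Aw2 = (-226, 121, 528)
The requested component of w3 is -226.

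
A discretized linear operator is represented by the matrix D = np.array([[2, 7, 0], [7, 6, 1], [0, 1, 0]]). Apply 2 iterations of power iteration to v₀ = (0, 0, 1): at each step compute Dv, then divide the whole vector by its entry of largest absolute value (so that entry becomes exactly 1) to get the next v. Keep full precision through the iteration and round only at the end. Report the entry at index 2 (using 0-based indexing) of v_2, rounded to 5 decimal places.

0.14286

Dv0 = (0.000000, 1.000000, 0.000000); divide by 1.000000 → v1 = (0.000000, 1.000000, 0.000000)
Dv1 = (7.000000, 6.000000, 1.000000); divide by 7.000000 → v2 = (1.000000, 0.857143, 0.142857)
Requested entry of v2: 1/7 = 0.14286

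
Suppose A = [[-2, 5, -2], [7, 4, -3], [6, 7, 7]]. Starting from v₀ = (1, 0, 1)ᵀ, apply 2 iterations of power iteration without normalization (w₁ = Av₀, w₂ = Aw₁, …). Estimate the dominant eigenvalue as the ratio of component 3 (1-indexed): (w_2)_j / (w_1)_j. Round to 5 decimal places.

w1 = Av₀ = ((-2)·1 + 5·0 + (-2)·1; 7·1 + 4·0 + (-3)·1; 6·1 + 7·0 + 7·1) = (-4, 4, 13)
w2 = Aw1 = ((-2)·(-4) + 5·4 + (-2)·13; 7·(-4) + 4·4 + (-3)·13; 6·(-4) + 7·4 + 7·13) = (2, -51, 95)
Ratio at component: 95 / 13 = 7.30769

λ ≈ 7.30769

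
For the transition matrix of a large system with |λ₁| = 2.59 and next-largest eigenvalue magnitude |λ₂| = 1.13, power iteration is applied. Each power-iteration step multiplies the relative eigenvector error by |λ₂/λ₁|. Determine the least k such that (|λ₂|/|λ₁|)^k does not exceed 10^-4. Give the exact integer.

|λ₂/λ₁| = 1.13/2.59 = 0.43629
Need k ≥ ln(10^-4) / ln(0.43629) = -9.2103 / -0.8294 ≈ 11.104
Smallest integer k satisfying the bound: 12

12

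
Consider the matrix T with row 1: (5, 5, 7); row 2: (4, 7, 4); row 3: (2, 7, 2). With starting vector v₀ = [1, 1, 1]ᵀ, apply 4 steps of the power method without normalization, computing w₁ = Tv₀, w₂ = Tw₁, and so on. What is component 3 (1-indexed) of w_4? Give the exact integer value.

33201

w1 = Tv₀ = (5·1 + 5·1 + 7·1; 4·1 + 7·1 + 4·1; 2·1 + 7·1 + 2·1) = (17, 15, 11)
w2 = Tw1 = (5·17 + 5·15 + 7·11; 4·17 + 7·15 + 4·11; 2·17 + 7·15 + 2·11) = (237, 217, 161)
w3 = Tw2 = (3397, 3111, 2315)
w4 = Tw3 = (48745, 44625, 33201)
The requested component of w4 is 33201.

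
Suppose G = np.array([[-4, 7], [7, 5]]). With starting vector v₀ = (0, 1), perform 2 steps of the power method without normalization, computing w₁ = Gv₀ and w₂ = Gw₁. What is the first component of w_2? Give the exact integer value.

7

w1 = Gv₀ = ((-4)·0 + 7·1; 7·0 + 5·1) = (7, 5)
w2 = Gw1 = ((-4)·7 + 7·5; 7·7 + 5·5) = (7, 74)
The requested component of w2 is 7.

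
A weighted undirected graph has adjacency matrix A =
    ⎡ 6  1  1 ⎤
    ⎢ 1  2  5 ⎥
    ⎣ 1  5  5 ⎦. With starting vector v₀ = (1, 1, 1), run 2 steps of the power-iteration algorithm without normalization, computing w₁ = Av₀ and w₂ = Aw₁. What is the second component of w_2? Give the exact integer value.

79

w1 = Av₀ = (8, 8, 11)
w2 = Aw1 = (67, 79, 103)
The requested component of w2 is 79.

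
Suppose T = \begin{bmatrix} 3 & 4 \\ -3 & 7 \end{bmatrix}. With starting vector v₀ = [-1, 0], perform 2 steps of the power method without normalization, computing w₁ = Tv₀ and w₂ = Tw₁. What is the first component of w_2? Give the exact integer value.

w1 = Tv₀ = (3·(-1) + 4·0; (-3)·(-1) + 7·0) = (-3, 3)
w2 = Tw1 = (3·(-3) + 4·3; (-3)·(-3) + 7·3) = (3, 30)
The requested component of w2 is 3.

3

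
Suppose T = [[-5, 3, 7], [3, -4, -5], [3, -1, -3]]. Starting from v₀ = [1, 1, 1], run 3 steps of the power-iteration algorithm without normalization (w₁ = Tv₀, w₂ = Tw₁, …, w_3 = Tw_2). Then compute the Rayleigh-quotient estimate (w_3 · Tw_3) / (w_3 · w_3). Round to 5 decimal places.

λ ≈ -10.77831

w1 = Tv₀ = ((-5)·1 + 3·1 + 7·1; 3·1 + (-4)·1 + (-5)·1; 3·1 + (-1)·1 + (-3)·1) = (5, -6, -1)
w2 = Tw1 = ((-5)·5 + 3·(-6) + 7·(-1); 3·5 + (-4)·(-6) + (-5)·(-1); 3·5 + (-1)·(-6) + (-3)·(-1)) = (-50, 44, 24)
w3 = Tw2 = (550, -446, -266)
Tw3 = (-5950, 4764, 2894)
w3·Tw3 = 550·(-5950) + (-446)·4764 + (-266)·2894 = -6167048; w3·w3 = 550·550 + (-446)·(-446) + (-266)·(-266) = 572172
λ ≈ -6167048/572172 = -10.77831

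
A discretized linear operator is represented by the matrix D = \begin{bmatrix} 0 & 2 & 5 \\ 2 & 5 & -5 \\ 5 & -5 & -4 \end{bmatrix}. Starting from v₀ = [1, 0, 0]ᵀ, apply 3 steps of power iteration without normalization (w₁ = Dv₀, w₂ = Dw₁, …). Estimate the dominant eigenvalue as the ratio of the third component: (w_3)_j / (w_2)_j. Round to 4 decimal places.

-11.3333

w1 = Dv₀ = (0·1 + 2·0 + 5·0; 2·1 + 5·0 + (-5)·0; 5·1 + (-5)·0 + (-4)·0) = (0, 2, 5)
w2 = Dw1 = (0·0 + 2·2 + 5·5; 2·0 + 5·2 + (-5)·5; 5·0 + (-5)·2 + (-4)·5) = (29, -15, -30)
w3 = Dw2 = (-180, 133, 340)
Ratio at component: 340 / -30 = -11.3333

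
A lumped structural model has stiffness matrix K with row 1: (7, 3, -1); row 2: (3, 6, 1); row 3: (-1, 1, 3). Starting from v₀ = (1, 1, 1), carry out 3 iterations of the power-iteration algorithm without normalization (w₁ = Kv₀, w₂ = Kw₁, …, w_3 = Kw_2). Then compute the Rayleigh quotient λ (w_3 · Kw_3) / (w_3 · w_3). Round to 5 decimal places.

λ ≈ 9.52395

w1 = Kv₀ = (9, 10, 3)
w2 = Kw1 = (90, 90, 10)
w3 = Kw2 = (890, 820, 30)
Kw3 = (8660, 7620, 20)
w3·Kw3 = 890·8660 + 820·7620 + 30·20 = 13956400; w3·w3 = 890·890 + 820·820 + 30·30 = 1465400
λ ≈ 13956400/1465400 = 9.52395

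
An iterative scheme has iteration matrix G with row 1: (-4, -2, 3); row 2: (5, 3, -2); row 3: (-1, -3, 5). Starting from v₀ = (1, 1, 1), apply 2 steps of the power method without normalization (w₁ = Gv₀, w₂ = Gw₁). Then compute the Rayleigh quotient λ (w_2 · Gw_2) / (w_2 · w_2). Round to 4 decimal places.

λ ≈ 4.2364

w1 = Gv₀ = ((-4)·1 + (-2)·1 + 3·1; 5·1 + 3·1 + (-2)·1; (-1)·1 + (-3)·1 + 5·1) = (-3, 6, 1)
w2 = Gw1 = ((-4)·(-3) + (-2)·6 + 3·1; 5·(-3) + 3·6 + (-2)·1; (-1)·(-3) + (-3)·6 + 5·1) = (3, 1, -10)
Gw2 = (-44, 38, -56)
w2·Gw2 = 3·(-44) + 1·38 + (-10)·(-56) = 466; w2·w2 = 3·3 + 1·1 + (-10)·(-10) = 110
λ ≈ 466/110 = 4.2364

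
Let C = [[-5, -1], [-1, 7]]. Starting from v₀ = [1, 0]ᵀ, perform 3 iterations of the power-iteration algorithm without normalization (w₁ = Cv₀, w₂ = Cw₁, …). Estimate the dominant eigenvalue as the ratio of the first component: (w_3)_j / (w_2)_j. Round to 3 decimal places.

λ ≈ -4.923

w1 = Cv₀ = (-5, -1)
w2 = Cw1 = (26, -2)
w3 = Cw2 = (-128, -40)
Ratio at component: -128 / 26 = -4.923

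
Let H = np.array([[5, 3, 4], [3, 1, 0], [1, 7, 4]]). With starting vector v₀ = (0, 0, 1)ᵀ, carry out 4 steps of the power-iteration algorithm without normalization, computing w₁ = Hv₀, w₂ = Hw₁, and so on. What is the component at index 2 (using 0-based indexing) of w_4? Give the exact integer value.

w1 = Hv₀ = (4, 0, 4)
w2 = Hw1 = (36, 12, 20)
w3 = Hw2 = (296, 120, 200)
w4 = Hw3 = (2640, 1008, 1936)
The requested component of w4 is 1936.

1936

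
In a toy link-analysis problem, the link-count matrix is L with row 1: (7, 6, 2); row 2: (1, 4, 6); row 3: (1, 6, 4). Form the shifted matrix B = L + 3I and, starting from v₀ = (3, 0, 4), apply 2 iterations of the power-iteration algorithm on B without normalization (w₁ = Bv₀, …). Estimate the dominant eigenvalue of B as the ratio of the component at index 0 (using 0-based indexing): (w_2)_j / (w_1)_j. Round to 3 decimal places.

μ ≈ 15.895

B = L + 3I has rows (10, 6, 2); (1, 7, 6); (1, 6, 7)
w1 = Bv₀ = (10·3 + 6·0 + 2·4; 1·3 + 7·0 + 6·4; 1·3 + 6·0 + 7·4) = (38, 27, 31)
w2 = Bw1 = (10·38 + 6·27 + 2·31; 1·38 + 7·27 + 6·31; 1·38 + 6·27 + 7·31) = (604, 413, 417)
Ratio: 604/38 = 15.895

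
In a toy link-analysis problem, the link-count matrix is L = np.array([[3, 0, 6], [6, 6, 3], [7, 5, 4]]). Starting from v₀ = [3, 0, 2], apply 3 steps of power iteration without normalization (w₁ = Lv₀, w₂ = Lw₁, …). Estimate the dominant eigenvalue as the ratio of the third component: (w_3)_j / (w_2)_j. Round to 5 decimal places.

w1 = Lv₀ = (3·3 + 0·0 + 6·2; 6·3 + 6·0 + 3·2; 7·3 + 5·0 + 4·2) = (21, 24, 29)
w2 = Lw1 = (3·21 + 0·24 + 6·29; 6·21 + 6·24 + 3·29; 7·21 + 5·24 + 4·29) = (237, 357, 383)
w3 = Lw2 = (3009, 4713, 4976)
Ratio at component: 4976 / 383 = 12.99217

12.99217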